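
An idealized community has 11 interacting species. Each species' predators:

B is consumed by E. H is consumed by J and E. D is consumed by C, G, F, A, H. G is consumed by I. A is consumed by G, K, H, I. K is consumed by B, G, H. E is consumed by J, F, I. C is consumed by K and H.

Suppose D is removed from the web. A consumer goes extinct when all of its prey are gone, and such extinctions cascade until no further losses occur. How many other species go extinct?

Remove D.
Round 1: C (all prey gone), A (all prey gone) → extinct.
Round 2: K (all prey gone) → extinct.
Round 3: H (all prey gone), B (all prey gone), G (all prey gone) → extinct.
Round 4: E (all prey gone) → extinct.
Round 5: J (all prey gone), I (all prey gone), F (all prey gone) → extinct.
No further losses. Total secondary extinctions: 10.

10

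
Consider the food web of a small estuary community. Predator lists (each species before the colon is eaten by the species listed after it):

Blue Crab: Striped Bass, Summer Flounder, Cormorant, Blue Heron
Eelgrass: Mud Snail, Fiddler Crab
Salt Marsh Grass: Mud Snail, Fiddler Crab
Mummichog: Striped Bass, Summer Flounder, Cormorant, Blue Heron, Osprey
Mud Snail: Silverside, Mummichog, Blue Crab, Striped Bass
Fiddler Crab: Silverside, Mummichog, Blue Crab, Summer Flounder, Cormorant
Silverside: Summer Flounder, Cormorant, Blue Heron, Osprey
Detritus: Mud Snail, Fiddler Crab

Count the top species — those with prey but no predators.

Top species (has prey, but nothing eats it): Striped Bass, Summer Flounder, Cormorant, Blue Heron, Osprey.
Count: 5.

5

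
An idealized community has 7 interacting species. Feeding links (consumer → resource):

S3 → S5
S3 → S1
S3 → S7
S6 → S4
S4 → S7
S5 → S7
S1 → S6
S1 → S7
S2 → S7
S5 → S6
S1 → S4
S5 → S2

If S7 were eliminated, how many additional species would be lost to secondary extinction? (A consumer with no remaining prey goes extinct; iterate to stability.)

Remove S7.
Round 1: S2 (all prey gone), S4 (all prey gone) → extinct.
Round 2: S6 (all prey gone) → extinct.
Round 3: S5 (all prey gone), S1 (all prey gone) → extinct.
Round 4: S3 (all prey gone) → extinct.
No further losses. Total secondary extinctions: 6.

6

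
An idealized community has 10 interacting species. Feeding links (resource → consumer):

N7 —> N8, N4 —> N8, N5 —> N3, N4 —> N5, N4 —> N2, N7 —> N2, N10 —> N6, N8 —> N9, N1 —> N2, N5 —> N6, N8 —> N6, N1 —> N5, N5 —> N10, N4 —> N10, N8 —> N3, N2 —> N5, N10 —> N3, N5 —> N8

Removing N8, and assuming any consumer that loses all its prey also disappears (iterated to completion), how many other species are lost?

Remove N8.
Round 1: N9 (all prey gone) → extinct.
No further losses. Total secondary extinctions: 1.

1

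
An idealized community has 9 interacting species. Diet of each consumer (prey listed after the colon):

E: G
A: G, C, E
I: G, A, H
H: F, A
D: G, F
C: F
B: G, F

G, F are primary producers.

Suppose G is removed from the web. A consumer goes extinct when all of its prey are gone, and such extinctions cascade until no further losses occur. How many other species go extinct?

1

Remove G.
Round 1: E (all prey gone) → extinct.
No further losses. Total secondary extinctions: 1.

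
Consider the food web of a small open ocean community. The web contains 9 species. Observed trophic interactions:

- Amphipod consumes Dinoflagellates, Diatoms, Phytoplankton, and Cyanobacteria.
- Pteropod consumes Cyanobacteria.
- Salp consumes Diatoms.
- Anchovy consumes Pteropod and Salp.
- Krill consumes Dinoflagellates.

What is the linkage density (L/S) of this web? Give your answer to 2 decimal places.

There are L = 9 links among S = 9 species.
L/S = 9/9 = 1.0000 ≈ 1.00.

L/S = 1.00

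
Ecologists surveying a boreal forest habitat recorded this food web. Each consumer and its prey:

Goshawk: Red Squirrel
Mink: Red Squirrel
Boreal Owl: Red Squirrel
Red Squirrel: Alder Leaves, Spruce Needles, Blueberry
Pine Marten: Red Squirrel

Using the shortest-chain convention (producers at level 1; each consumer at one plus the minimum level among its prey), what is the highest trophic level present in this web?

3

Producers (level 1): Alder Leaves, Spruce Needles, Blueberry.
Following each consumer down to its lowest-level prey: Alder Leaves → Red Squirrel → Pine Marten (levels 1 through 3).
All prey of Pine Marten (Red Squirrel 2) are at level 2 or above, so Pine Marten is at level 1 + 2 = 3.
Every consumer has at least one prey at level 2 or below, so none exceeds level 3.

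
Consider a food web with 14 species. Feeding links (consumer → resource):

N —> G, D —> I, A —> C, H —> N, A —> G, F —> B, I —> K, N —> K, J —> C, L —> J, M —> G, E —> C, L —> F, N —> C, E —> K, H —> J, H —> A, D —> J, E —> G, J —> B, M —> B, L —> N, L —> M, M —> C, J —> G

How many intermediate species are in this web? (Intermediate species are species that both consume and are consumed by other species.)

Intermediate species (has both prey and predators): F, J, M, A, N, I.
Count: 6.

6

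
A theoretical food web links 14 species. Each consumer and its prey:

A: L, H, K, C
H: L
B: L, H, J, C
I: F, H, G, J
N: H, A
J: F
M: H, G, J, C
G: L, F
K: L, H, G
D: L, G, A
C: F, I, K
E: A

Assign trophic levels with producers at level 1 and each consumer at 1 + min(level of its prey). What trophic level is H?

L is a producer → level 1.
H eats L → level 2.

Trophic level 2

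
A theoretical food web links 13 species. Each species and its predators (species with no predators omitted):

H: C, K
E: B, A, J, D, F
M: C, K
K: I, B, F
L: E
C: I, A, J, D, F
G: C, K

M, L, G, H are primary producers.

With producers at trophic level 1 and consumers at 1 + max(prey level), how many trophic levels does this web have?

3

Producers (level 1): M, L, G, H.
L → E → B gives B level 3.
No species has a prey at level 3, so no species reaches level 4.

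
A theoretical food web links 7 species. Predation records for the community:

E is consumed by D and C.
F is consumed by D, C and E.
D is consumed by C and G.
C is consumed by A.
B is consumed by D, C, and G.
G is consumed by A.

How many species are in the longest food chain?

One longest chain: F → E → D → G → A.
It has 5 species and 4 links.

5 species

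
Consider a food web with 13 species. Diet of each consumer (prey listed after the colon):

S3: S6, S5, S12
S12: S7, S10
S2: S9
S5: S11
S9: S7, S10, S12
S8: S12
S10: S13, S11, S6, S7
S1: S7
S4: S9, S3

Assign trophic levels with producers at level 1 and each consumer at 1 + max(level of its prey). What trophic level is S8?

Trophic level 4

S13 is a producer → level 1.
S10 eats S13 (level 1); other prey at levels: S11 1, S6 1, S7 1 → level 2.
S12 eats S10 (level 2); other prey at levels: S7 1 → level 3.
S8 eats S12 → level 4.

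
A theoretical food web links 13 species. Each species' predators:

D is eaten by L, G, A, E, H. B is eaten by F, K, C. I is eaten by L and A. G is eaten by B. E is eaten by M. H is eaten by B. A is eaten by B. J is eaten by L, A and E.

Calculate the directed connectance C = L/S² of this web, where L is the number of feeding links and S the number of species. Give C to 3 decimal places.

C = 0.101

The web has S = 13 species and L = 17 feeding links.
C = L / S² = 17 / 169 = 0.1006 ≈ 0.101.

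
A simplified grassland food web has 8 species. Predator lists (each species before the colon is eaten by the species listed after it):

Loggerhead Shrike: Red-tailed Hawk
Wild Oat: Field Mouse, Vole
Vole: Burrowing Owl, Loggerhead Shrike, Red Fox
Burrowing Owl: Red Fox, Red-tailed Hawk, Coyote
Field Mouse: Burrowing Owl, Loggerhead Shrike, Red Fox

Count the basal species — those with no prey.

1

Basal species (no prey listed): Wild Oat.
Count: 1.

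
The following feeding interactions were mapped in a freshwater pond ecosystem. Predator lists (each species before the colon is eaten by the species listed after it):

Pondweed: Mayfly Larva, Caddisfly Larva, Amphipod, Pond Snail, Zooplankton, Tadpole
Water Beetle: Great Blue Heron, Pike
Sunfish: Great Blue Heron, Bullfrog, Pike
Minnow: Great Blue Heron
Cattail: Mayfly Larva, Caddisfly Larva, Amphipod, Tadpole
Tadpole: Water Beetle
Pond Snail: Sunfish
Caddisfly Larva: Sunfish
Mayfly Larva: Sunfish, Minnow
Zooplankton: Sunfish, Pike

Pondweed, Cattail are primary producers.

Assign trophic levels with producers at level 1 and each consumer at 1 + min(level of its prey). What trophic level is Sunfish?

Pondweed is a producer → level 1.
Mayfly Larva eats Pondweed → level 2.
Sunfish eats Mayfly Larva → level 3.
No prey of Sunfish is below level 2, so 3 is the minimum.

Trophic level 3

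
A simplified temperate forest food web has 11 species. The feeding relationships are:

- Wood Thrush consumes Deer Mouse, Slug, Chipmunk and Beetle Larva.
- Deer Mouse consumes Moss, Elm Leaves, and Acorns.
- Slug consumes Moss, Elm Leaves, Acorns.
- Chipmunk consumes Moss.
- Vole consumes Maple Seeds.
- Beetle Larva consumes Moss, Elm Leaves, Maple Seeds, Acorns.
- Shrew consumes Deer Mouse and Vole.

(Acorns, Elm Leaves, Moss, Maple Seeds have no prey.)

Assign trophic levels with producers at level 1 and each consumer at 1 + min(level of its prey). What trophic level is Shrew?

Trophic level 3

Maple Seeds is a producer → level 1.
Vole eats Maple Seeds → level 2.
Shrew eats Vole → level 3.
No prey of Shrew is below level 2, so 3 is the minimum.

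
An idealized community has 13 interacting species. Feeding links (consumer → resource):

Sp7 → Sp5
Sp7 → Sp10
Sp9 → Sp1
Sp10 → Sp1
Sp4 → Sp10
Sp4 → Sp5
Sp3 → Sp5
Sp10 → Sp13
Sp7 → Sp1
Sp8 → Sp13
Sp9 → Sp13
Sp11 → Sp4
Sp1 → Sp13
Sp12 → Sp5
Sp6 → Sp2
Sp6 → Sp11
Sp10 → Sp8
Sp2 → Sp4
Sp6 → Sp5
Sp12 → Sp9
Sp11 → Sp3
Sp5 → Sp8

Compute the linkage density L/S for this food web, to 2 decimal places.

There are L = 22 links among S = 13 species.
L/S = 22/13 = 1.6923 ≈ 1.69.

L/S = 1.69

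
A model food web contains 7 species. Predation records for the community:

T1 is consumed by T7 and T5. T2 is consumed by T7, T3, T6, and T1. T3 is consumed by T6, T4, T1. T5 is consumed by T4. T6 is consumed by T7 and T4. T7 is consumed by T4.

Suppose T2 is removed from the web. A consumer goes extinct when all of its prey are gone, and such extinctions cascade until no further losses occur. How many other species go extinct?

6

Remove T2.
Round 1: T3 (all prey gone) → extinct.
Round 2: T1 (all prey gone), T6 (all prey gone) → extinct.
Round 3: T5 (all prey gone), T7 (all prey gone) → extinct.
Round 4: T4 (all prey gone) → extinct.
No further losses. Total secondary extinctions: 6.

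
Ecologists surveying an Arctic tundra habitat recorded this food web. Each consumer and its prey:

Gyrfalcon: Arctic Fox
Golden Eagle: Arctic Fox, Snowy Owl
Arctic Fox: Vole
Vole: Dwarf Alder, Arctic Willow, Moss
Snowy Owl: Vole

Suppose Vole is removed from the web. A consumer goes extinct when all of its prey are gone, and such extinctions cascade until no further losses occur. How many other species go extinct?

4

Remove Vole.
Round 1: Arctic Fox (all prey gone), Snowy Owl (all prey gone) → extinct.
Round 2: Golden Eagle (all prey gone), Gyrfalcon (all prey gone) → extinct.
No further losses. Total secondary extinctions: 4.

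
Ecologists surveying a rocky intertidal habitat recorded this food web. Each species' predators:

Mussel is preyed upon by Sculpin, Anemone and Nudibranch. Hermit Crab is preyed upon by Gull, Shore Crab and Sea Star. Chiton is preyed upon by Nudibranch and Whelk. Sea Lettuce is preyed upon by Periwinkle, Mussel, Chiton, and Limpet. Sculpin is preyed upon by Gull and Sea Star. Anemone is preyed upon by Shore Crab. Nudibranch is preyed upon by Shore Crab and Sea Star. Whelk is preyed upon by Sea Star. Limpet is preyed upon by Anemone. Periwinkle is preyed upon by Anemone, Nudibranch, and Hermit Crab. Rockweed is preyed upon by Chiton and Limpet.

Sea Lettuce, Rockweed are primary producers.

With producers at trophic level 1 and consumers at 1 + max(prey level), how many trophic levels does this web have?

Producers (level 1): Sea Lettuce, Rockweed.
Sea Lettuce → Periwinkle → Hermit Crab → Sea Star gives Sea Star level 4.
No species has a prey at level 4, so no species reaches level 5.

4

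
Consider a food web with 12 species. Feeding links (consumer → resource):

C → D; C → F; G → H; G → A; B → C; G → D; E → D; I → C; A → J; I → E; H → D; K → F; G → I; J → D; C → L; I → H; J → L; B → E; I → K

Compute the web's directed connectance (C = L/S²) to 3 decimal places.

The web has S = 12 species and L = 19 feeding links.
C = L / S² = 19 / 144 = 0.1319 ≈ 0.132.

C = 0.132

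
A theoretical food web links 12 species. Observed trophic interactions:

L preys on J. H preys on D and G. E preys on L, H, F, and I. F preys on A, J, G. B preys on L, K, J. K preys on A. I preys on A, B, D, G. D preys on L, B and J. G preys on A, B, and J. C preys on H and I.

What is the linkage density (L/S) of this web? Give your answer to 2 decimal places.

L/S = 2.17

There are L = 26 links among S = 12 species.
L/S = 26/12 = 2.1667 ≈ 2.17.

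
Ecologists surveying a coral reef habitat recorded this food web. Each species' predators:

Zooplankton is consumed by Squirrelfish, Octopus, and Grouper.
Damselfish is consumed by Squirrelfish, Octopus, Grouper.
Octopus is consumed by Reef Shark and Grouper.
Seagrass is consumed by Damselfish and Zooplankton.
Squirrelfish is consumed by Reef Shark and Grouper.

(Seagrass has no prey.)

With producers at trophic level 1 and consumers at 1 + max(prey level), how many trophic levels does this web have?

4

Producers (level 1): Seagrass.
Seagrass → Zooplankton → Squirrelfish → Grouper gives Grouper level 4.
No species has a prey at level 4, so no species reaches level 5.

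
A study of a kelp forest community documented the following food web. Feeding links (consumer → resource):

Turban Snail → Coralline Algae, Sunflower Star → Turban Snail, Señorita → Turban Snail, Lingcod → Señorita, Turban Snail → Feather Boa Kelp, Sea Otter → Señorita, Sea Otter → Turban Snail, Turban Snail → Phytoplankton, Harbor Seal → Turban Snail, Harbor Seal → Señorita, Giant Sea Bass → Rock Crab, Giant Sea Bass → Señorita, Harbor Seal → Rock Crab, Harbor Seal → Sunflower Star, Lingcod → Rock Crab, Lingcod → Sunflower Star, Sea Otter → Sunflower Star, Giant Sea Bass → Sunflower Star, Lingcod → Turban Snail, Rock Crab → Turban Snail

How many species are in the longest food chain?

4 species

One longest chain: Phytoplankton → Turban Snail → Sunflower Star → Giant Sea Bass.
It has 4 species and 3 links.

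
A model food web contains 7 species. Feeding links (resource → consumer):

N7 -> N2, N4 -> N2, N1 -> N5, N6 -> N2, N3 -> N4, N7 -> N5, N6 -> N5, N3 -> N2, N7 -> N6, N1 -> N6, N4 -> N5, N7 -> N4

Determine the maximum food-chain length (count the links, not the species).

One longest chain: N7 → N4 → N2.
It has 3 species and 2 links.

2 links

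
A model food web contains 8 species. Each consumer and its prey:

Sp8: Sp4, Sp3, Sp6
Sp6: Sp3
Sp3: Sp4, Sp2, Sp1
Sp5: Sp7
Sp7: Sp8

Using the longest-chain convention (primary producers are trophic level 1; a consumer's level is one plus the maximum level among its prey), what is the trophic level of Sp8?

Sp4 is a producer → level 1.
Sp3 eats Sp4 (level 1); other prey at levels: Sp2 1, Sp1 1 → level 2.
Sp6 eats Sp3 → level 3.
Sp8 eats Sp6 (level 3); other prey at levels: Sp4 1, Sp3 2 → level 4.

Trophic level 4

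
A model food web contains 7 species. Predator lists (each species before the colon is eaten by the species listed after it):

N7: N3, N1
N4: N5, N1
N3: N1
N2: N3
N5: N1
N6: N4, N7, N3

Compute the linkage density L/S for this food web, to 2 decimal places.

There are L = 10 links among S = 7 species.
L/S = 10/7 = 1.4286 ≈ 1.43.

L/S = 1.43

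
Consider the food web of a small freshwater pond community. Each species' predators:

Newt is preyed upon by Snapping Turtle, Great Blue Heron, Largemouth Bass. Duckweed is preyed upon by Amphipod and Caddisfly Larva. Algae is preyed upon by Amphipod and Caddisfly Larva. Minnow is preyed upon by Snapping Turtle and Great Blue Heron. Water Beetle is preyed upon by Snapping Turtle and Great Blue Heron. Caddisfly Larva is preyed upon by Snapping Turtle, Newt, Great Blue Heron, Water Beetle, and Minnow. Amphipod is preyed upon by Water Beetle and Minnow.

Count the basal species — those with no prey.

2

Basal species (no prey listed): Algae, Duckweed.
Count: 2.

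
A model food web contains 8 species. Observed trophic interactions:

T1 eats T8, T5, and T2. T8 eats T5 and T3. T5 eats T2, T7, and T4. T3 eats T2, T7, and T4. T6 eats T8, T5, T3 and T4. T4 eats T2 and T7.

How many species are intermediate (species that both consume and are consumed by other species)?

Intermediate species (has both prey and predators): T4, T3, T5, T8.
Count: 4.

4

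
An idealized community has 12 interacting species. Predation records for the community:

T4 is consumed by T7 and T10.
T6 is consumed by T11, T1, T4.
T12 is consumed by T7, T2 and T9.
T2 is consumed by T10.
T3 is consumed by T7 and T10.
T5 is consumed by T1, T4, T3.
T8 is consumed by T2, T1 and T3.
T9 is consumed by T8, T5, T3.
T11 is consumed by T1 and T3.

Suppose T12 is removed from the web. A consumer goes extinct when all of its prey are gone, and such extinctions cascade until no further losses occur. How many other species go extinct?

Remove T12.
Round 1: T9 (all prey gone) → extinct.
Round 2: T8 (all prey gone), T5 (all prey gone) → extinct.
Round 3: T2 (all prey gone) → extinct.
No further losses. Total secondary extinctions: 4.

4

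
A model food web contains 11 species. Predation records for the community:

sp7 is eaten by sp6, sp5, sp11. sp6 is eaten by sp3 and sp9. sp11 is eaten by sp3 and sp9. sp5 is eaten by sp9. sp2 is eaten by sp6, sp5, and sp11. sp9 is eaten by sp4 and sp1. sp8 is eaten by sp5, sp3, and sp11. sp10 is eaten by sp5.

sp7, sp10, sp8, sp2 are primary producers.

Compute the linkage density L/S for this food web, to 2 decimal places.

There are L = 17 links among S = 11 species.
L/S = 17/11 = 1.5455 ≈ 1.55.

L/S = 1.55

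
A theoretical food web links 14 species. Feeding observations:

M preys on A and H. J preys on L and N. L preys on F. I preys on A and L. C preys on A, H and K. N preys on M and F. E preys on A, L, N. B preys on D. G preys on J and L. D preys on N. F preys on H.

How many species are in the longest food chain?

5 species

One longest chain: H → F → N → D → B.
It has 5 species and 4 links.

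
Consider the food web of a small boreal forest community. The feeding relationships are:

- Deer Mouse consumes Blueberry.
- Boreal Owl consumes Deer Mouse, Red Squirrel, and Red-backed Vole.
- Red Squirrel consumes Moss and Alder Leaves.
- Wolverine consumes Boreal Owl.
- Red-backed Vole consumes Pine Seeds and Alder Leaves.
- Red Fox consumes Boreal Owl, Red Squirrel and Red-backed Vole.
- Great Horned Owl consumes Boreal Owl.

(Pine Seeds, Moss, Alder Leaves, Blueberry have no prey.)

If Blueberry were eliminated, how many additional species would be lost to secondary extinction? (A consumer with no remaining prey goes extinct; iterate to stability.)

1

Remove Blueberry.
Round 1: Deer Mouse (all prey gone) → extinct.
No further losses. Total secondary extinctions: 1.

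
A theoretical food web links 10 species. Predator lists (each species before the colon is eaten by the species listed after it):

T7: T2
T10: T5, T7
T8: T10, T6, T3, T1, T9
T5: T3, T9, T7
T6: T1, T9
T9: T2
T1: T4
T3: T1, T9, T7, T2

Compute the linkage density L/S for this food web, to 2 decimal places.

L/S = 1.90

There are L = 19 links among S = 10 species.
L/S = 19/10 = 1.9000 ≈ 1.90.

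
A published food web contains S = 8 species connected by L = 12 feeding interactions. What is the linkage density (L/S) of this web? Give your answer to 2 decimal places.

L/S = 1.50

There are L = 12 links among S = 8 species.
L/S = 12/8 = 1.5000 ≈ 1.50.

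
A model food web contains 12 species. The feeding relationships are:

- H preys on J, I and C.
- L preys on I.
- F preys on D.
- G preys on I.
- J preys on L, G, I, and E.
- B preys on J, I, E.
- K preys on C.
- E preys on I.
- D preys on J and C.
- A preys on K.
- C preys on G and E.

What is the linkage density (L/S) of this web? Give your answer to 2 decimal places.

L/S = 1.67

There are L = 20 links among S = 12 species.
L/S = 20/12 = 1.6667 ≈ 1.67.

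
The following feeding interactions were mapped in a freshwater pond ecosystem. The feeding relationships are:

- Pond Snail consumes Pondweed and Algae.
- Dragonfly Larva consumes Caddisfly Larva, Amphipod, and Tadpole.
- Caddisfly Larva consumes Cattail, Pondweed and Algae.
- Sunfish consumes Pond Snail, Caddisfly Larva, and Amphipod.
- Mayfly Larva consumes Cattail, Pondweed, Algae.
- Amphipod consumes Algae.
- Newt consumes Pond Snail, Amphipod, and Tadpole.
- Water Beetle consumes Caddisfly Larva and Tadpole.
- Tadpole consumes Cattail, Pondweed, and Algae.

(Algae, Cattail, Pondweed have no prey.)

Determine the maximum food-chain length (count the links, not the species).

One longest chain: Algae → Pond Snail → Sunfish.
It has 3 species and 2 links.

2 links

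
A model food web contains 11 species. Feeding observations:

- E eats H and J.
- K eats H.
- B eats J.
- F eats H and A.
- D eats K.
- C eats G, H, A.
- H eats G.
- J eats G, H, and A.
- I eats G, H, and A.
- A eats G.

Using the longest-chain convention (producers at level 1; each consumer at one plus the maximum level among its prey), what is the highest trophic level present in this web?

Producers (level 1): G.
G → H → K → D gives D level 4.
No species has a prey at level 4, so no species reaches level 5.

4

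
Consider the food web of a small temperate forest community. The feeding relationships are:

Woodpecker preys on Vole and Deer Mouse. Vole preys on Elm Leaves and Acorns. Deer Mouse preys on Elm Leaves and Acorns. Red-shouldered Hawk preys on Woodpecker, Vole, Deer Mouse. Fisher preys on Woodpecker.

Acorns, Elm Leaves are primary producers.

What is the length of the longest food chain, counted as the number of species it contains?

4 species

One longest chain: Acorns → Deer Mouse → Woodpecker → Fisher.
It has 4 species and 3 links.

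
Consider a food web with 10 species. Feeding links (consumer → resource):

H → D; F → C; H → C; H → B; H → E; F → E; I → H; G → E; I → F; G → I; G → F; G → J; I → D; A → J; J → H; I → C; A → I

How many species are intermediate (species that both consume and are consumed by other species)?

Intermediate species (has both prey and predators): F, H, I, J.
Count: 4.

4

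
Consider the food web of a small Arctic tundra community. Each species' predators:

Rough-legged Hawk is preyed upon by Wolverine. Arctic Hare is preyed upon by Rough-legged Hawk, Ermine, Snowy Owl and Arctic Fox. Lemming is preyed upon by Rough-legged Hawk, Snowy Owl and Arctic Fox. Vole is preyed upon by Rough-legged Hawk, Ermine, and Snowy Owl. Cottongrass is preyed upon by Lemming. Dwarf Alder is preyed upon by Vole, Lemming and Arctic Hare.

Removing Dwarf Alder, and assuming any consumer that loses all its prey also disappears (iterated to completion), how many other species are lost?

3

Remove Dwarf Alder.
Round 1: Arctic Hare (all prey gone), Vole (all prey gone) → extinct.
Round 2: Ermine (all prey gone) → extinct.
No further losses. Total secondary extinctions: 3.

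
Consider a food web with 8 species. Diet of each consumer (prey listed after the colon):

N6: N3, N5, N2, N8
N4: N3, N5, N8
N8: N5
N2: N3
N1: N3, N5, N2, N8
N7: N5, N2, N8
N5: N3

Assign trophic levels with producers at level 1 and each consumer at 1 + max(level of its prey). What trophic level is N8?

N3 is a producer → level 1.
N5 eats N3 → level 2.
N8 eats N5 → level 3.

Trophic level 3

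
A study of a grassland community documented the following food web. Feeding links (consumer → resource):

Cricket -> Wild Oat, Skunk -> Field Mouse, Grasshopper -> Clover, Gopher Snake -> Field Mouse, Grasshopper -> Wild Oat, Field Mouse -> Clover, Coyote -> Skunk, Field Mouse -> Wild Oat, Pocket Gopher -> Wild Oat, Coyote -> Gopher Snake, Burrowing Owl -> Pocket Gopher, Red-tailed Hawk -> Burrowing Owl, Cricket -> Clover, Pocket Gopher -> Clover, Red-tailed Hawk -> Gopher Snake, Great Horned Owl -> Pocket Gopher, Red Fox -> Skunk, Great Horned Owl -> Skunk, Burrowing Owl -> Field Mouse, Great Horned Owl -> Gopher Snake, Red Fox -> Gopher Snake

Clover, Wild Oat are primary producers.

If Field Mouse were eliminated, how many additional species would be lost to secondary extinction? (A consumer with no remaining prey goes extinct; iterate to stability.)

4

Remove Field Mouse.
Round 1: Skunk (all prey gone), Gopher Snake (all prey gone) → extinct.
Round 2: Coyote (all prey gone), Red Fox (all prey gone) → extinct.
No further losses. Total secondary extinctions: 4.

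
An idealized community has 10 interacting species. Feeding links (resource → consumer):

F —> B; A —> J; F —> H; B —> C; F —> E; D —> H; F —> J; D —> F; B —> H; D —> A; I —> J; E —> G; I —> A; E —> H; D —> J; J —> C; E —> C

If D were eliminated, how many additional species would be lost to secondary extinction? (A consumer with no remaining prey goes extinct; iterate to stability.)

Remove D.
Round 1: F (all prey gone) → extinct.
Round 2: E (all prey gone), B (all prey gone) → extinct.
Round 3: H (all prey gone), G (all prey gone) → extinct.
No further losses. Total secondary extinctions: 5.

5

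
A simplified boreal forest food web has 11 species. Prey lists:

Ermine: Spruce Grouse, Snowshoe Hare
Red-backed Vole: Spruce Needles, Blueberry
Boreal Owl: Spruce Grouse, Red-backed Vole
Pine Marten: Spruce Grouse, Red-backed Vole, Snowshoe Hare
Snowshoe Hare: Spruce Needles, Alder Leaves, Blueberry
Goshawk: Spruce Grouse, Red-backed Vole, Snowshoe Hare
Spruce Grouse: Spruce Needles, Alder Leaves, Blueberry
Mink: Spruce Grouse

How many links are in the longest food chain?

One longest chain: Spruce Needles → Spruce Grouse → Pine Marten.
It has 3 species and 2 links.

2 links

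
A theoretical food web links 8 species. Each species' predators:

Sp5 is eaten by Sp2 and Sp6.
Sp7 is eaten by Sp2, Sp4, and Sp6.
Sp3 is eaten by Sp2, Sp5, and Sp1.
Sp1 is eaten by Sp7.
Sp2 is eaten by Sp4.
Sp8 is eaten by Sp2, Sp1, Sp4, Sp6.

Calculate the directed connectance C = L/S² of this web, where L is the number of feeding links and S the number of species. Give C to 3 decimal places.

The web has S = 8 species and L = 14 feeding links.
C = L / S² = 14 / 64 = 0.2188 ≈ 0.219.

C = 0.219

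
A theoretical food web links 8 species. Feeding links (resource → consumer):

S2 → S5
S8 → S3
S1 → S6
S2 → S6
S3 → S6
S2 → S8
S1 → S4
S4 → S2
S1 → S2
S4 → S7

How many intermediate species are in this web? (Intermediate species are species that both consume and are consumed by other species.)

4

Intermediate species (has both prey and predators): S4, S2, S8, S3.
Count: 4.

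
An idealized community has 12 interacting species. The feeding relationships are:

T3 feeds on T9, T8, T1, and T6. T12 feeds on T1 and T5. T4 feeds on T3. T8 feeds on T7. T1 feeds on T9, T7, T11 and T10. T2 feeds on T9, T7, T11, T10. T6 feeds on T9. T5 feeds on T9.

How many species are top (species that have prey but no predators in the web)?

Top species (has prey, but nothing eats it): T2, T12, T4.
Count: 3.

3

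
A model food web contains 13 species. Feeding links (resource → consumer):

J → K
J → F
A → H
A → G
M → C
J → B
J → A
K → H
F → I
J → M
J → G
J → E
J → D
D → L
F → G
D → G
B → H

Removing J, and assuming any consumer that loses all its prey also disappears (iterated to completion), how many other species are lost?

Remove J.
Round 1: M (all prey gone), F (all prey gone), K (all prey gone), B (all prey gone), E (all prey gone), A (all prey gone), D (all prey gone) → extinct.
Round 2: G (all prey gone), I (all prey gone), H (all prey gone), L (all prey gone), C (all prey gone) → extinct.
No further losses. Total secondary extinctions: 12.

12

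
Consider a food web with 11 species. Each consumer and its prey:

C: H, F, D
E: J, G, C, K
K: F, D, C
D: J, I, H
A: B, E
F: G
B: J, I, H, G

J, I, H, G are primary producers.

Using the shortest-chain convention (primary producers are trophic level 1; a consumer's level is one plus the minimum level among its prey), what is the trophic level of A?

Trophic level 3

J is a producer → level 1.
E eats J → level 2.
A eats E → level 3.
No prey of A is below level 2, so 3 is the minimum.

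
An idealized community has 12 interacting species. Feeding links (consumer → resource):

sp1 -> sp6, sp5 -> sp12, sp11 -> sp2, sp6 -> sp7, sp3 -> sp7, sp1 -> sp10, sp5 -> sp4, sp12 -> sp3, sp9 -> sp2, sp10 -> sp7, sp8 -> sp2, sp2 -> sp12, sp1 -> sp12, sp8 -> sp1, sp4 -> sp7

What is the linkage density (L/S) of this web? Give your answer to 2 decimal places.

There are L = 15 links among S = 12 species.
L/S = 15/12 = 1.2500 ≈ 1.25.

L/S = 1.25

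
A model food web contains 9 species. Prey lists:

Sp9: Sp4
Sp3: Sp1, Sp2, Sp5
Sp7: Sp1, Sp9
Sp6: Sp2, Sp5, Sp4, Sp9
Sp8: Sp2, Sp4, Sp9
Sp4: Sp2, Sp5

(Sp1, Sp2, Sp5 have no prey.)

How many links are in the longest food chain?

One longest chain: Sp2 → Sp4 → Sp9 → Sp7.
It has 4 species and 3 links.

3 links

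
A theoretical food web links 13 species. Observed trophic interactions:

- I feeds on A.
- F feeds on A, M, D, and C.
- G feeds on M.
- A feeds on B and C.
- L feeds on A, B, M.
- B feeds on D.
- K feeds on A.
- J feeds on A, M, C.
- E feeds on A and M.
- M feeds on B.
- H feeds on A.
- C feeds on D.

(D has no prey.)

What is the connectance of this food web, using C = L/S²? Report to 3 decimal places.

The web has S = 13 species and L = 21 feeding links.
C = L / S² = 21 / 169 = 0.1243 ≈ 0.124.

C = 0.124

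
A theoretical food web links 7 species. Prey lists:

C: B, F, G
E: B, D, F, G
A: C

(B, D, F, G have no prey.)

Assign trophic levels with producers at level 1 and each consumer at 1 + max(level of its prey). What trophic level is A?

Trophic level 3

B is a producer → level 1.
C eats B (level 1); other prey at levels: F 1, G 1 → level 2.
A eats C → level 3.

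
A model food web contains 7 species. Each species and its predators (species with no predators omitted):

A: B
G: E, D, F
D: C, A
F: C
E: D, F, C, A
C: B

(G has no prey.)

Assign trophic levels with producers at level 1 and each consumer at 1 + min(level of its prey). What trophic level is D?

Trophic level 2

G is a producer → level 1.
D eats G → level 2.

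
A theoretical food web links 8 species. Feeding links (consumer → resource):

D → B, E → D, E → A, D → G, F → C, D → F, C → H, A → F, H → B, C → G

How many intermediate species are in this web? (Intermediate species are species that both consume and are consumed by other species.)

5

Intermediate species (has both prey and predators): H, C, F, A, D.
Count: 5.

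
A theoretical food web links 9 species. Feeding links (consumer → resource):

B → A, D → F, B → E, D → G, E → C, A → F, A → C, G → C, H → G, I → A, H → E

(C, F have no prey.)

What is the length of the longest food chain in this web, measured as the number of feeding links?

One longest chain: C → A → I.
It has 3 species and 2 links.

2 links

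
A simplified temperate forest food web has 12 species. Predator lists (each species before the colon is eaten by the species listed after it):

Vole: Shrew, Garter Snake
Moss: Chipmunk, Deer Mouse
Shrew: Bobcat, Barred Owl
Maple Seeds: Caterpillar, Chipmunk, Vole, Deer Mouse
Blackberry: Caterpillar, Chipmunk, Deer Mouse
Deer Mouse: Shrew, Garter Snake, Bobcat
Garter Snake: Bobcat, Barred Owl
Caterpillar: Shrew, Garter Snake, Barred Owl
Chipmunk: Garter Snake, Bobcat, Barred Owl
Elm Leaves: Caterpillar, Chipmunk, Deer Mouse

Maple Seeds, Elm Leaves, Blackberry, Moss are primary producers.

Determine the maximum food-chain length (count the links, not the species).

3 links

One longest chain: Maple Seeds → Caterpillar → Shrew → Bobcat.
It has 4 species and 3 links.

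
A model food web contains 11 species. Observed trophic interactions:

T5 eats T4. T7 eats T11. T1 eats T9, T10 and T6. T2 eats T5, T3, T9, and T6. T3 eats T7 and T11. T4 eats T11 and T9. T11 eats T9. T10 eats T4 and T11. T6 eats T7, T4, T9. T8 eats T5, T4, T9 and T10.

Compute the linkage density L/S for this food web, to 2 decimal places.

There are L = 23 links among S = 11 species.
L/S = 23/11 = 2.0909 ≈ 2.09.

L/S = 2.09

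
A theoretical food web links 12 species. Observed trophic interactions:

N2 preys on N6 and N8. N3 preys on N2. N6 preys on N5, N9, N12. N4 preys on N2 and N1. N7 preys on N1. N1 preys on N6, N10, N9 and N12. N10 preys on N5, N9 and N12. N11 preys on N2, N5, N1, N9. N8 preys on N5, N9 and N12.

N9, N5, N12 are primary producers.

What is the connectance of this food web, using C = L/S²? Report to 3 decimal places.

C = 0.160

The web has S = 12 species and L = 23 feeding links.
C = L / S² = 23 / 144 = 0.1597 ≈ 0.160.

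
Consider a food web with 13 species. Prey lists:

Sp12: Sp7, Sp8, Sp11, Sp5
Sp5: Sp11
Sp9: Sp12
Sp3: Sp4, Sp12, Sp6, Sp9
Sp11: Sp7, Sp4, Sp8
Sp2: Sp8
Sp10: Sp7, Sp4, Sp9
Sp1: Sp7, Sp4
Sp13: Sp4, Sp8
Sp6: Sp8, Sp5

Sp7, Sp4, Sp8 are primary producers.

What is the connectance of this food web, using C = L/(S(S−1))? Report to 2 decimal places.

The web has S = 13 species and L = 23 feeding links.
C = L / (S(S−1)) = 23 / 156 = 0.1474 ≈ 0.15.

C = 0.15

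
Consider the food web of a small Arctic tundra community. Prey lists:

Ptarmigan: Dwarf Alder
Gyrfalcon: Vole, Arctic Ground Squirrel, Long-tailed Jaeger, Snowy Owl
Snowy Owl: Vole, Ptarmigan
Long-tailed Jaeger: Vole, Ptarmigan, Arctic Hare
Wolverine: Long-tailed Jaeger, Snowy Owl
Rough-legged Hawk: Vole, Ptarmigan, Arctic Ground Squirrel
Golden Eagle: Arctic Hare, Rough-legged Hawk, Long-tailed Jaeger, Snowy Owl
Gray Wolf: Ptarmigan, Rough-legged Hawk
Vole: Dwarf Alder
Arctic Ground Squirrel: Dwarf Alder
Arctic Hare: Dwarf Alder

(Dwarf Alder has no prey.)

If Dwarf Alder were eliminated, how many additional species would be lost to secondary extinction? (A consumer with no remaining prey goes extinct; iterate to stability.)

Remove Dwarf Alder.
Round 1: Vole (all prey gone), Ptarmigan (all prey gone), Arctic Hare (all prey gone), Arctic Ground Squirrel (all prey gone) → extinct.
Round 2: Rough-legged Hawk (all prey gone), Long-tailed Jaeger (all prey gone), Snowy Owl (all prey gone) → extinct.
Round 3: Wolverine (all prey gone), Gyrfalcon (all prey gone), Gray Wolf (all prey gone), Golden Eagle (all prey gone) → extinct.
No further losses. Total secondary extinctions: 11.

11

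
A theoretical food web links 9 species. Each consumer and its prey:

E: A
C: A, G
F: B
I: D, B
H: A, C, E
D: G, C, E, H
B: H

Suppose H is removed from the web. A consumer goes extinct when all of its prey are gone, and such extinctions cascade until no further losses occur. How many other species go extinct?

2

Remove H.
Round 1: B (all prey gone) → extinct.
Round 2: F (all prey gone) → extinct.
No further losses. Total secondary extinctions: 2.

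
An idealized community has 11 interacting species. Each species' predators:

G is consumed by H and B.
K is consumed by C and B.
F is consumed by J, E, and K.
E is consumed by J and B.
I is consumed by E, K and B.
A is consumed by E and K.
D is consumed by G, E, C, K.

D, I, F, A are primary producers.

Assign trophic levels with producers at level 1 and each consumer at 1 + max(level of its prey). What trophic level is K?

Trophic level 2

D is a producer → level 1.
K eats D (level 1); other prey at levels: I 1, F 1, A 1 → level 2.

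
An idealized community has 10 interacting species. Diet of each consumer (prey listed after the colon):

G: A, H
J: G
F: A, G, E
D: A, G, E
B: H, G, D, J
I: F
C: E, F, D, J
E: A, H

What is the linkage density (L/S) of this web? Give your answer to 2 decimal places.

L/S = 2.00

There are L = 20 links among S = 10 species.
L/S = 20/10 = 2.0000 ≈ 2.00.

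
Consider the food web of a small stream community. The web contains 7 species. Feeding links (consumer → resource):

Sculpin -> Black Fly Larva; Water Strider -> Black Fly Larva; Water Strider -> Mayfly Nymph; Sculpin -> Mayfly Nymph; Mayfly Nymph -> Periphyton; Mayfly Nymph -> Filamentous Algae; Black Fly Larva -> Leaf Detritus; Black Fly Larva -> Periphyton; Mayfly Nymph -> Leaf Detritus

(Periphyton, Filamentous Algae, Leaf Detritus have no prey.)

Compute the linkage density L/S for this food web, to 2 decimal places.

There are L = 9 links among S = 7 species.
L/S = 9/7 = 1.2857 ≈ 1.29.

L/S = 1.29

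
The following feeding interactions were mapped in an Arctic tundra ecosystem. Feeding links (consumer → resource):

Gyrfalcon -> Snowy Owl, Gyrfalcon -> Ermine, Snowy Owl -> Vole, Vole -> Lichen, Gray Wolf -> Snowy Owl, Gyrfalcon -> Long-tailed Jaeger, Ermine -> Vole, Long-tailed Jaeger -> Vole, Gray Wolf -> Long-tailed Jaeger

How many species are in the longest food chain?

One longest chain: Lichen → Vole → Ermine → Gyrfalcon.
It has 4 species and 3 links.

4 species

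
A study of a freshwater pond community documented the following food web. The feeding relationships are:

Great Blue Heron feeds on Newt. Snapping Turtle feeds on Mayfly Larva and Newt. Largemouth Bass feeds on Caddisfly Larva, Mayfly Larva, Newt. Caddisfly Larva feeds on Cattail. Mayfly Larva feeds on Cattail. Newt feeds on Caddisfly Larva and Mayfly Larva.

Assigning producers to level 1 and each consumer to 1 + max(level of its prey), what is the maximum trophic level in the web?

Producers (level 1): Cattail.
Cattail → Mayfly Larva → Newt → Largemouth Bass gives Largemouth Bass level 4.
No species has a prey at level 4, so no species reaches level 5.

4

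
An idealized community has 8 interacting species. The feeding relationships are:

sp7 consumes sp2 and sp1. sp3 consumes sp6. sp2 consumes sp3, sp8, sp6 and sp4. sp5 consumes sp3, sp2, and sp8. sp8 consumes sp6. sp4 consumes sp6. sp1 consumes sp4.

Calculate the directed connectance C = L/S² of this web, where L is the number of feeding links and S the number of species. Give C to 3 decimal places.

C = 0.203

The web has S = 8 species and L = 13 feeding links.
C = L / S² = 13 / 64 = 0.2031 ≈ 0.203.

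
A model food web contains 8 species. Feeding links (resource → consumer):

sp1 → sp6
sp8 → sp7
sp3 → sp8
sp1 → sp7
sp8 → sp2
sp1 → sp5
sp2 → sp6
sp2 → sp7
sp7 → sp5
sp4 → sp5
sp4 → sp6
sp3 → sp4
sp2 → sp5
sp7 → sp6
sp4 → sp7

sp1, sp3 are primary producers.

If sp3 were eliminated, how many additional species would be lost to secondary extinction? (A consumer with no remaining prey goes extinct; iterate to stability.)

3

Remove sp3.
Round 1: sp8 (all prey gone), sp4 (all prey gone) → extinct.
Round 2: sp2 (all prey gone) → extinct.
No further losses. Total secondary extinctions: 3.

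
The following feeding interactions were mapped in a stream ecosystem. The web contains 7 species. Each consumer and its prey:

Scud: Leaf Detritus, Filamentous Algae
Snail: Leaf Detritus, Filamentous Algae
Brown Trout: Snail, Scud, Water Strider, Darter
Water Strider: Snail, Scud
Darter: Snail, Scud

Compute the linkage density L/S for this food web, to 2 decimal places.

L/S = 1.71

There are L = 12 links among S = 7 species.
L/S = 12/7 = 1.7143 ≈ 1.71.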